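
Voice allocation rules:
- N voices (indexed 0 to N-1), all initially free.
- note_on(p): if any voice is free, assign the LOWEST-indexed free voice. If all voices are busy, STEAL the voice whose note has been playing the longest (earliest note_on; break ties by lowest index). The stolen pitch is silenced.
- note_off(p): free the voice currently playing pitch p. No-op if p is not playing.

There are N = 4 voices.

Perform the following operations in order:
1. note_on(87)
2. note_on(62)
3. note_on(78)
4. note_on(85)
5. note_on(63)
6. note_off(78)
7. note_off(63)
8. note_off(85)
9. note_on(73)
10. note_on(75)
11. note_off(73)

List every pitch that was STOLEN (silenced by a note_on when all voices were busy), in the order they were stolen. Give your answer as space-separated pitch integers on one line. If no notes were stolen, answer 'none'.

Op 1: note_on(87): voice 0 is free -> assigned | voices=[87 - - -]
Op 2: note_on(62): voice 1 is free -> assigned | voices=[87 62 - -]
Op 3: note_on(78): voice 2 is free -> assigned | voices=[87 62 78 -]
Op 4: note_on(85): voice 3 is free -> assigned | voices=[87 62 78 85]
Op 5: note_on(63): all voices busy, STEAL voice 0 (pitch 87, oldest) -> assign | voices=[63 62 78 85]
Op 6: note_off(78): free voice 2 | voices=[63 62 - 85]
Op 7: note_off(63): free voice 0 | voices=[- 62 - 85]
Op 8: note_off(85): free voice 3 | voices=[- 62 - -]
Op 9: note_on(73): voice 0 is free -> assigned | voices=[73 62 - -]
Op 10: note_on(75): voice 2 is free -> assigned | voices=[73 62 75 -]
Op 11: note_off(73): free voice 0 | voices=[- 62 75 -]

Answer: 87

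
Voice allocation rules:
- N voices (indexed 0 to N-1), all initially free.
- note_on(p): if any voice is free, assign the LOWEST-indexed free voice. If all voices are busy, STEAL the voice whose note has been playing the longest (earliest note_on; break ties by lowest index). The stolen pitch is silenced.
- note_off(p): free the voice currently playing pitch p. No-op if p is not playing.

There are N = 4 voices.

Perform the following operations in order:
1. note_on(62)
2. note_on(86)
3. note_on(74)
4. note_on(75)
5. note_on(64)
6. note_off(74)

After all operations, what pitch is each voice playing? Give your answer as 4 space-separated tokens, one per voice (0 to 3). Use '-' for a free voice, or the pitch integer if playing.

Op 1: note_on(62): voice 0 is free -> assigned | voices=[62 - - -]
Op 2: note_on(86): voice 1 is free -> assigned | voices=[62 86 - -]
Op 3: note_on(74): voice 2 is free -> assigned | voices=[62 86 74 -]
Op 4: note_on(75): voice 3 is free -> assigned | voices=[62 86 74 75]
Op 5: note_on(64): all voices busy, STEAL voice 0 (pitch 62, oldest) -> assign | voices=[64 86 74 75]
Op 6: note_off(74): free voice 2 | voices=[64 86 - 75]

Answer: 64 86 - 75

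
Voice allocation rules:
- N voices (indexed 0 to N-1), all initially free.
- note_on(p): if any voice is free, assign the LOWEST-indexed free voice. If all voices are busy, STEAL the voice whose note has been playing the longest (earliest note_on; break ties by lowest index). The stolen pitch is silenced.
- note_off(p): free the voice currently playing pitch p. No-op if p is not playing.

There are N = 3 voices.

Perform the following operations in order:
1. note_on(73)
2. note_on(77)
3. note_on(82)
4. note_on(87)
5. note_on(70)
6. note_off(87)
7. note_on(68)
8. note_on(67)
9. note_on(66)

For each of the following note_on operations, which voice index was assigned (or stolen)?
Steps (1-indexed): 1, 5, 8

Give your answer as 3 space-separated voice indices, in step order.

Answer: 0 1 2

Derivation:
Op 1: note_on(73): voice 0 is free -> assigned | voices=[73 - -]
Op 2: note_on(77): voice 1 is free -> assigned | voices=[73 77 -]
Op 3: note_on(82): voice 2 is free -> assigned | voices=[73 77 82]
Op 4: note_on(87): all voices busy, STEAL voice 0 (pitch 73, oldest) -> assign | voices=[87 77 82]
Op 5: note_on(70): all voices busy, STEAL voice 1 (pitch 77, oldest) -> assign | voices=[87 70 82]
Op 6: note_off(87): free voice 0 | voices=[- 70 82]
Op 7: note_on(68): voice 0 is free -> assigned | voices=[68 70 82]
Op 8: note_on(67): all voices busy, STEAL voice 2 (pitch 82, oldest) -> assign | voices=[68 70 67]
Op 9: note_on(66): all voices busy, STEAL voice 1 (pitch 70, oldest) -> assign | voices=[68 66 67]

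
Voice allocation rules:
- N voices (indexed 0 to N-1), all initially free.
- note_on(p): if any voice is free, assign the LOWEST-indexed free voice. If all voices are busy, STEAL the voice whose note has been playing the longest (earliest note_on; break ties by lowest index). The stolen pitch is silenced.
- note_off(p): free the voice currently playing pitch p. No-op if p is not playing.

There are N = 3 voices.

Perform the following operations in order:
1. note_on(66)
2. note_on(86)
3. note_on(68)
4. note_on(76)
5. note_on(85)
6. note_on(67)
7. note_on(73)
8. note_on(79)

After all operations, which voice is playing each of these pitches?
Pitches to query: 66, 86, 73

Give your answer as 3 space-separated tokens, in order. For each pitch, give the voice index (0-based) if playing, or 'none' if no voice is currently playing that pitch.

Answer: none none 0

Derivation:
Op 1: note_on(66): voice 0 is free -> assigned | voices=[66 - -]
Op 2: note_on(86): voice 1 is free -> assigned | voices=[66 86 -]
Op 3: note_on(68): voice 2 is free -> assigned | voices=[66 86 68]
Op 4: note_on(76): all voices busy, STEAL voice 0 (pitch 66, oldest) -> assign | voices=[76 86 68]
Op 5: note_on(85): all voices busy, STEAL voice 1 (pitch 86, oldest) -> assign | voices=[76 85 68]
Op 6: note_on(67): all voices busy, STEAL voice 2 (pitch 68, oldest) -> assign | voices=[76 85 67]
Op 7: note_on(73): all voices busy, STEAL voice 0 (pitch 76, oldest) -> assign | voices=[73 85 67]
Op 8: note_on(79): all voices busy, STEAL voice 1 (pitch 85, oldest) -> assign | voices=[73 79 67]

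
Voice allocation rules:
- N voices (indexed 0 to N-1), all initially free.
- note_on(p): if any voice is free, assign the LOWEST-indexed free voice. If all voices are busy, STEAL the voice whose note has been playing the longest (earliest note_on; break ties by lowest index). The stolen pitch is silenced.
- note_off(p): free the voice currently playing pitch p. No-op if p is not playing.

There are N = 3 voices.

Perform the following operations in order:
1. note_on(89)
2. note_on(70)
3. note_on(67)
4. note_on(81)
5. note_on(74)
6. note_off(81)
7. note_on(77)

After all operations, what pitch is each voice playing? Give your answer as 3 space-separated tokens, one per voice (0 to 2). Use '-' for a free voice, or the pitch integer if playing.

Answer: 77 74 67

Derivation:
Op 1: note_on(89): voice 0 is free -> assigned | voices=[89 - -]
Op 2: note_on(70): voice 1 is free -> assigned | voices=[89 70 -]
Op 3: note_on(67): voice 2 is free -> assigned | voices=[89 70 67]
Op 4: note_on(81): all voices busy, STEAL voice 0 (pitch 89, oldest) -> assign | voices=[81 70 67]
Op 5: note_on(74): all voices busy, STEAL voice 1 (pitch 70, oldest) -> assign | voices=[81 74 67]
Op 6: note_off(81): free voice 0 | voices=[- 74 67]
Op 7: note_on(77): voice 0 is free -> assigned | voices=[77 74 67]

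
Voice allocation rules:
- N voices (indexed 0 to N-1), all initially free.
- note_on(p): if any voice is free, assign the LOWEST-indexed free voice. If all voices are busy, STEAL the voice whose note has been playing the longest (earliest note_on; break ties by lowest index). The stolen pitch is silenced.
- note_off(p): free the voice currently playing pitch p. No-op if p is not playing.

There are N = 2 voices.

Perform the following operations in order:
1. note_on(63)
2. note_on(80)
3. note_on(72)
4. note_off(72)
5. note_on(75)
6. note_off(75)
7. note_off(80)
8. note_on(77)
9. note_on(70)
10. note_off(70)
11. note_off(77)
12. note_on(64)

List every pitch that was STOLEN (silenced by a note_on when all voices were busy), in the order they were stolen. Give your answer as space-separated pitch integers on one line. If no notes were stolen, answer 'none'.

Answer: 63

Derivation:
Op 1: note_on(63): voice 0 is free -> assigned | voices=[63 -]
Op 2: note_on(80): voice 1 is free -> assigned | voices=[63 80]
Op 3: note_on(72): all voices busy, STEAL voice 0 (pitch 63, oldest) -> assign | voices=[72 80]
Op 4: note_off(72): free voice 0 | voices=[- 80]
Op 5: note_on(75): voice 0 is free -> assigned | voices=[75 80]
Op 6: note_off(75): free voice 0 | voices=[- 80]
Op 7: note_off(80): free voice 1 | voices=[- -]
Op 8: note_on(77): voice 0 is free -> assigned | voices=[77 -]
Op 9: note_on(70): voice 1 is free -> assigned | voices=[77 70]
Op 10: note_off(70): free voice 1 | voices=[77 -]
Op 11: note_off(77): free voice 0 | voices=[- -]
Op 12: note_on(64): voice 0 is free -> assigned | voices=[64 -]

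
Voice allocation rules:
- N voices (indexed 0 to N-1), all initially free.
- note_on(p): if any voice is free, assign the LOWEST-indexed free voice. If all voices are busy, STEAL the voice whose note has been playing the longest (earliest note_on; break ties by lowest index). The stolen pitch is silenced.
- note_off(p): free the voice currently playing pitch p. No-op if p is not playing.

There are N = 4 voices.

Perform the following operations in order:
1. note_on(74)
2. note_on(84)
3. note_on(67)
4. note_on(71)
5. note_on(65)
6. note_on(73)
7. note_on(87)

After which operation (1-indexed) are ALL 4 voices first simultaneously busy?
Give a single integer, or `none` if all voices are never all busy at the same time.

Op 1: note_on(74): voice 0 is free -> assigned | voices=[74 - - -]
Op 2: note_on(84): voice 1 is free -> assigned | voices=[74 84 - -]
Op 3: note_on(67): voice 2 is free -> assigned | voices=[74 84 67 -]
Op 4: note_on(71): voice 3 is free -> assigned | voices=[74 84 67 71]
Op 5: note_on(65): all voices busy, STEAL voice 0 (pitch 74, oldest) -> assign | voices=[65 84 67 71]
Op 6: note_on(73): all voices busy, STEAL voice 1 (pitch 84, oldest) -> assign | voices=[65 73 67 71]
Op 7: note_on(87): all voices busy, STEAL voice 2 (pitch 67, oldest) -> assign | voices=[65 73 87 71]

Answer: 4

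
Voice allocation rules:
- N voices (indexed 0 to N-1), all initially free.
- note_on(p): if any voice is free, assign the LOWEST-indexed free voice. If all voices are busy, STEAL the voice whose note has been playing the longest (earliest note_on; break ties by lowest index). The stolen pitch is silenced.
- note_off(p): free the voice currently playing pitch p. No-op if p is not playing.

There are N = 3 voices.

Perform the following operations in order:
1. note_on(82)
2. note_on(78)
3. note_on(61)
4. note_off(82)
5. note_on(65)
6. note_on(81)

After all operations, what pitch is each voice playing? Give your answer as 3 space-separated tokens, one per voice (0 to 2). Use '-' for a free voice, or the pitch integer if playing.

Answer: 65 81 61

Derivation:
Op 1: note_on(82): voice 0 is free -> assigned | voices=[82 - -]
Op 2: note_on(78): voice 1 is free -> assigned | voices=[82 78 -]
Op 3: note_on(61): voice 2 is free -> assigned | voices=[82 78 61]
Op 4: note_off(82): free voice 0 | voices=[- 78 61]
Op 5: note_on(65): voice 0 is free -> assigned | voices=[65 78 61]
Op 6: note_on(81): all voices busy, STEAL voice 1 (pitch 78, oldest) -> assign | voices=[65 81 61]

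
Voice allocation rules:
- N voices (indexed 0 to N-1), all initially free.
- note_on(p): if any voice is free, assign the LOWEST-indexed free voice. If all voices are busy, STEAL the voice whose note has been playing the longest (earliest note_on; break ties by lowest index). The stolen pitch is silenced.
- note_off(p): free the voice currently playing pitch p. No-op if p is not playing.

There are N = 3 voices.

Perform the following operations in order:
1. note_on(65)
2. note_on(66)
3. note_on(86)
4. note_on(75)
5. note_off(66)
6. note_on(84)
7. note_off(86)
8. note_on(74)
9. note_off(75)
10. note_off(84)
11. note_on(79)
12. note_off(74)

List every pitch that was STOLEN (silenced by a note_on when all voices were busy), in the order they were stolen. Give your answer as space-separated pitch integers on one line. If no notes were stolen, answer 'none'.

Answer: 65

Derivation:
Op 1: note_on(65): voice 0 is free -> assigned | voices=[65 - -]
Op 2: note_on(66): voice 1 is free -> assigned | voices=[65 66 -]
Op 3: note_on(86): voice 2 is free -> assigned | voices=[65 66 86]
Op 4: note_on(75): all voices busy, STEAL voice 0 (pitch 65, oldest) -> assign | voices=[75 66 86]
Op 5: note_off(66): free voice 1 | voices=[75 - 86]
Op 6: note_on(84): voice 1 is free -> assigned | voices=[75 84 86]
Op 7: note_off(86): free voice 2 | voices=[75 84 -]
Op 8: note_on(74): voice 2 is free -> assigned | voices=[75 84 74]
Op 9: note_off(75): free voice 0 | voices=[- 84 74]
Op 10: note_off(84): free voice 1 | voices=[- - 74]
Op 11: note_on(79): voice 0 is free -> assigned | voices=[79 - 74]
Op 12: note_off(74): free voice 2 | voices=[79 - -]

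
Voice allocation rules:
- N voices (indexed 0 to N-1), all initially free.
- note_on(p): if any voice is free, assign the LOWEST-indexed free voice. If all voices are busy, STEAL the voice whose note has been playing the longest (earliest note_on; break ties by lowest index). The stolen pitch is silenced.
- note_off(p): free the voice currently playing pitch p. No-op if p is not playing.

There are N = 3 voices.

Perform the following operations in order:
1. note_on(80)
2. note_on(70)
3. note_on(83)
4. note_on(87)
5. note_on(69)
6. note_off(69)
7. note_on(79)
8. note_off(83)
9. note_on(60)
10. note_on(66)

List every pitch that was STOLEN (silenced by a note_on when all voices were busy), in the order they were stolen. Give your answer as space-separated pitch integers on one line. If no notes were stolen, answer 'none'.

Op 1: note_on(80): voice 0 is free -> assigned | voices=[80 - -]
Op 2: note_on(70): voice 1 is free -> assigned | voices=[80 70 -]
Op 3: note_on(83): voice 2 is free -> assigned | voices=[80 70 83]
Op 4: note_on(87): all voices busy, STEAL voice 0 (pitch 80, oldest) -> assign | voices=[87 70 83]
Op 5: note_on(69): all voices busy, STEAL voice 1 (pitch 70, oldest) -> assign | voices=[87 69 83]
Op 6: note_off(69): free voice 1 | voices=[87 - 83]
Op 7: note_on(79): voice 1 is free -> assigned | voices=[87 79 83]
Op 8: note_off(83): free voice 2 | voices=[87 79 -]
Op 9: note_on(60): voice 2 is free -> assigned | voices=[87 79 60]
Op 10: note_on(66): all voices busy, STEAL voice 0 (pitch 87, oldest) -> assign | voices=[66 79 60]

Answer: 80 70 87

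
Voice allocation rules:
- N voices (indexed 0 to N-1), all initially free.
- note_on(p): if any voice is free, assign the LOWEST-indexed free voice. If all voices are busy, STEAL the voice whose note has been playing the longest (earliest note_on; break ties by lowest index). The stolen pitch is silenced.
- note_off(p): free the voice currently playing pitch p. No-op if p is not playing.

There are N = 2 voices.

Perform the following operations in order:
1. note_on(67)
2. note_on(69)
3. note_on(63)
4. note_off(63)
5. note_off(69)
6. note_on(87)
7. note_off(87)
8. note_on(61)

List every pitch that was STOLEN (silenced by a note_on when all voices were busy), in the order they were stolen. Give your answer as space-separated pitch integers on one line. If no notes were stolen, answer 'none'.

Op 1: note_on(67): voice 0 is free -> assigned | voices=[67 -]
Op 2: note_on(69): voice 1 is free -> assigned | voices=[67 69]
Op 3: note_on(63): all voices busy, STEAL voice 0 (pitch 67, oldest) -> assign | voices=[63 69]
Op 4: note_off(63): free voice 0 | voices=[- 69]
Op 5: note_off(69): free voice 1 | voices=[- -]
Op 6: note_on(87): voice 0 is free -> assigned | voices=[87 -]
Op 7: note_off(87): free voice 0 | voices=[- -]
Op 8: note_on(61): voice 0 is free -> assigned | voices=[61 -]

Answer: 67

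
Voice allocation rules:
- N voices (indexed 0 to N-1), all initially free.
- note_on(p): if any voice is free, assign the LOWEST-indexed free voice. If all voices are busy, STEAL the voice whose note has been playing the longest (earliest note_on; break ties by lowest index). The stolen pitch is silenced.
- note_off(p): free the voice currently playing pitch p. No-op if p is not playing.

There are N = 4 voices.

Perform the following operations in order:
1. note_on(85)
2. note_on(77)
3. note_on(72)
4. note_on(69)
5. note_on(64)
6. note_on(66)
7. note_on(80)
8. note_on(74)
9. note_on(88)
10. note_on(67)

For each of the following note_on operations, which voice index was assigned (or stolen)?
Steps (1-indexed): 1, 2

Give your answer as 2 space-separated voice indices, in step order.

Op 1: note_on(85): voice 0 is free -> assigned | voices=[85 - - -]
Op 2: note_on(77): voice 1 is free -> assigned | voices=[85 77 - -]
Op 3: note_on(72): voice 2 is free -> assigned | voices=[85 77 72 -]
Op 4: note_on(69): voice 3 is free -> assigned | voices=[85 77 72 69]
Op 5: note_on(64): all voices busy, STEAL voice 0 (pitch 85, oldest) -> assign | voices=[64 77 72 69]
Op 6: note_on(66): all voices busy, STEAL voice 1 (pitch 77, oldest) -> assign | voices=[64 66 72 69]
Op 7: note_on(80): all voices busy, STEAL voice 2 (pitch 72, oldest) -> assign | voices=[64 66 80 69]
Op 8: note_on(74): all voices busy, STEAL voice 3 (pitch 69, oldest) -> assign | voices=[64 66 80 74]
Op 9: note_on(88): all voices busy, STEAL voice 0 (pitch 64, oldest) -> assign | voices=[88 66 80 74]
Op 10: note_on(67): all voices busy, STEAL voice 1 (pitch 66, oldest) -> assign | voices=[88 67 80 74]

Answer: 0 1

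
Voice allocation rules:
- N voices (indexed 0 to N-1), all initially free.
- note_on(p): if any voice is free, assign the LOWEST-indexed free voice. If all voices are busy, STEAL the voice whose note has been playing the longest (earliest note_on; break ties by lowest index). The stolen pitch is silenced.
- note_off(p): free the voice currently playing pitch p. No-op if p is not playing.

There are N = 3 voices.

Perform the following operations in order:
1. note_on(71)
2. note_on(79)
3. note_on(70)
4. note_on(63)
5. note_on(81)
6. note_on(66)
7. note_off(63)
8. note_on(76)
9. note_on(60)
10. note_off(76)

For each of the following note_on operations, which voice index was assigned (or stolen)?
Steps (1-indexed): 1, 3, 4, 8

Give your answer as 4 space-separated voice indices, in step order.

Answer: 0 2 0 0

Derivation:
Op 1: note_on(71): voice 0 is free -> assigned | voices=[71 - -]
Op 2: note_on(79): voice 1 is free -> assigned | voices=[71 79 -]
Op 3: note_on(70): voice 2 is free -> assigned | voices=[71 79 70]
Op 4: note_on(63): all voices busy, STEAL voice 0 (pitch 71, oldest) -> assign | voices=[63 79 70]
Op 5: note_on(81): all voices busy, STEAL voice 1 (pitch 79, oldest) -> assign | voices=[63 81 70]
Op 6: note_on(66): all voices busy, STEAL voice 2 (pitch 70, oldest) -> assign | voices=[63 81 66]
Op 7: note_off(63): free voice 0 | voices=[- 81 66]
Op 8: note_on(76): voice 0 is free -> assigned | voices=[76 81 66]
Op 9: note_on(60): all voices busy, STEAL voice 1 (pitch 81, oldest) -> assign | voices=[76 60 66]
Op 10: note_off(76): free voice 0 | voices=[- 60 66]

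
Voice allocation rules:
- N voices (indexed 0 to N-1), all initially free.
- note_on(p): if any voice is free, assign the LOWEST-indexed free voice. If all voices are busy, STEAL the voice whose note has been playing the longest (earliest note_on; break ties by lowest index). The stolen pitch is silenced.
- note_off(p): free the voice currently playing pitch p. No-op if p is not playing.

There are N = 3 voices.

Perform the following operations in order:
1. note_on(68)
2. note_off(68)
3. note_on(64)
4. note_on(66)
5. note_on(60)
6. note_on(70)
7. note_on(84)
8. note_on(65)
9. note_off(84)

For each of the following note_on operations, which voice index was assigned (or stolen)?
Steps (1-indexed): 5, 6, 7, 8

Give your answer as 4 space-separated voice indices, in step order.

Answer: 2 0 1 2

Derivation:
Op 1: note_on(68): voice 0 is free -> assigned | voices=[68 - -]
Op 2: note_off(68): free voice 0 | voices=[- - -]
Op 3: note_on(64): voice 0 is free -> assigned | voices=[64 - -]
Op 4: note_on(66): voice 1 is free -> assigned | voices=[64 66 -]
Op 5: note_on(60): voice 2 is free -> assigned | voices=[64 66 60]
Op 6: note_on(70): all voices busy, STEAL voice 0 (pitch 64, oldest) -> assign | voices=[70 66 60]
Op 7: note_on(84): all voices busy, STEAL voice 1 (pitch 66, oldest) -> assign | voices=[70 84 60]
Op 8: note_on(65): all voices busy, STEAL voice 2 (pitch 60, oldest) -> assign | voices=[70 84 65]
Op 9: note_off(84): free voice 1 | voices=[70 - 65]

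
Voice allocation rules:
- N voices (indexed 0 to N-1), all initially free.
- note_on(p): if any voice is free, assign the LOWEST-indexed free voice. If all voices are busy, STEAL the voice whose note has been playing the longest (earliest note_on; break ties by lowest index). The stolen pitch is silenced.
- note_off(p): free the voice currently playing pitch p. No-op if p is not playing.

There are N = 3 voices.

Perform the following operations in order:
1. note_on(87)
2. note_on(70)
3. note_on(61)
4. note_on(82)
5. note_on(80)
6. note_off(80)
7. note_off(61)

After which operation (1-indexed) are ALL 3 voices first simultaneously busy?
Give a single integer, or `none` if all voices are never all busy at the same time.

Op 1: note_on(87): voice 0 is free -> assigned | voices=[87 - -]
Op 2: note_on(70): voice 1 is free -> assigned | voices=[87 70 -]
Op 3: note_on(61): voice 2 is free -> assigned | voices=[87 70 61]
Op 4: note_on(82): all voices busy, STEAL voice 0 (pitch 87, oldest) -> assign | voices=[82 70 61]
Op 5: note_on(80): all voices busy, STEAL voice 1 (pitch 70, oldest) -> assign | voices=[82 80 61]
Op 6: note_off(80): free voice 1 | voices=[82 - 61]
Op 7: note_off(61): free voice 2 | voices=[82 - -]

Answer: 3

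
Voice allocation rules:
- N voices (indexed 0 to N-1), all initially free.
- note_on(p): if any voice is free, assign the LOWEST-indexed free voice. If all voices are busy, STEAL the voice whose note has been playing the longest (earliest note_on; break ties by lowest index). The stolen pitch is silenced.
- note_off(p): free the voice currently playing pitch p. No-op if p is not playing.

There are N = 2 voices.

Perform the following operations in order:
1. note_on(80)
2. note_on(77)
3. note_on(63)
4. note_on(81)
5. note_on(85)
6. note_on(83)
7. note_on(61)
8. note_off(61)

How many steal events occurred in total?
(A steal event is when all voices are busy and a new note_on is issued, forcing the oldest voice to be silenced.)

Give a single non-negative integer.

Answer: 5

Derivation:
Op 1: note_on(80): voice 0 is free -> assigned | voices=[80 -]
Op 2: note_on(77): voice 1 is free -> assigned | voices=[80 77]
Op 3: note_on(63): all voices busy, STEAL voice 0 (pitch 80, oldest) -> assign | voices=[63 77]
Op 4: note_on(81): all voices busy, STEAL voice 1 (pitch 77, oldest) -> assign | voices=[63 81]
Op 5: note_on(85): all voices busy, STEAL voice 0 (pitch 63, oldest) -> assign | voices=[85 81]
Op 6: note_on(83): all voices busy, STEAL voice 1 (pitch 81, oldest) -> assign | voices=[85 83]
Op 7: note_on(61): all voices busy, STEAL voice 0 (pitch 85, oldest) -> assign | voices=[61 83]
Op 8: note_off(61): free voice 0 | voices=[- 83]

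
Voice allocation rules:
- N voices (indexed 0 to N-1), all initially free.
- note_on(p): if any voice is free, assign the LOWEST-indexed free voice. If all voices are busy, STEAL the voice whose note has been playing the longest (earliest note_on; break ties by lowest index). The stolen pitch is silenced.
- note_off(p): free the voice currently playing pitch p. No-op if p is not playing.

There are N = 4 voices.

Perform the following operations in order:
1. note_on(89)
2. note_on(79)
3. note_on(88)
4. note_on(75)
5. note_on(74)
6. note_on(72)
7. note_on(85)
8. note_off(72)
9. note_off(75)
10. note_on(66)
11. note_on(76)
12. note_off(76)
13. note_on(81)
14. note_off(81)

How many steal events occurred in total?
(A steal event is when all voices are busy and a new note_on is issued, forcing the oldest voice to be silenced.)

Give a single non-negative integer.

Op 1: note_on(89): voice 0 is free -> assigned | voices=[89 - - -]
Op 2: note_on(79): voice 1 is free -> assigned | voices=[89 79 - -]
Op 3: note_on(88): voice 2 is free -> assigned | voices=[89 79 88 -]
Op 4: note_on(75): voice 3 is free -> assigned | voices=[89 79 88 75]
Op 5: note_on(74): all voices busy, STEAL voice 0 (pitch 89, oldest) -> assign | voices=[74 79 88 75]
Op 6: note_on(72): all voices busy, STEAL voice 1 (pitch 79, oldest) -> assign | voices=[74 72 88 75]
Op 7: note_on(85): all voices busy, STEAL voice 2 (pitch 88, oldest) -> assign | voices=[74 72 85 75]
Op 8: note_off(72): free voice 1 | voices=[74 - 85 75]
Op 9: note_off(75): free voice 3 | voices=[74 - 85 -]
Op 10: note_on(66): voice 1 is free -> assigned | voices=[74 66 85 -]
Op 11: note_on(76): voice 3 is free -> assigned | voices=[74 66 85 76]
Op 12: note_off(76): free voice 3 | voices=[74 66 85 -]
Op 13: note_on(81): voice 3 is free -> assigned | voices=[74 66 85 81]
Op 14: note_off(81): free voice 3 | voices=[74 66 85 -]

Answer: 3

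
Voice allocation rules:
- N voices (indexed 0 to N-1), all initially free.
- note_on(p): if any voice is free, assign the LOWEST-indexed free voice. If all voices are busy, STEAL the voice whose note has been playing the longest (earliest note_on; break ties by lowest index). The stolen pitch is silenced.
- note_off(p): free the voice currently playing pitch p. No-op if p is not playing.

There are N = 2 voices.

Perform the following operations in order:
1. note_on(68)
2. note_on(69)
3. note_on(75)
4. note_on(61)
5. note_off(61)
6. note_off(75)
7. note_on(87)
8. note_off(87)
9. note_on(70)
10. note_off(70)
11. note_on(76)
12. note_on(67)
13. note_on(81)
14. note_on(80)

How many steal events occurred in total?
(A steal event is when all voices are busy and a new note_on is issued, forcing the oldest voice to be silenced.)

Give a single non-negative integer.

Answer: 4

Derivation:
Op 1: note_on(68): voice 0 is free -> assigned | voices=[68 -]
Op 2: note_on(69): voice 1 is free -> assigned | voices=[68 69]
Op 3: note_on(75): all voices busy, STEAL voice 0 (pitch 68, oldest) -> assign | voices=[75 69]
Op 4: note_on(61): all voices busy, STEAL voice 1 (pitch 69, oldest) -> assign | voices=[75 61]
Op 5: note_off(61): free voice 1 | voices=[75 -]
Op 6: note_off(75): free voice 0 | voices=[- -]
Op 7: note_on(87): voice 0 is free -> assigned | voices=[87 -]
Op 8: note_off(87): free voice 0 | voices=[- -]
Op 9: note_on(70): voice 0 is free -> assigned | voices=[70 -]
Op 10: note_off(70): free voice 0 | voices=[- -]
Op 11: note_on(76): voice 0 is free -> assigned | voices=[76 -]
Op 12: note_on(67): voice 1 is free -> assigned | voices=[76 67]
Op 13: note_on(81): all voices busy, STEAL voice 0 (pitch 76, oldest) -> assign | voices=[81 67]
Op 14: note_on(80): all voices busy, STEAL voice 1 (pitch 67, oldest) -> assign | voices=[81 80]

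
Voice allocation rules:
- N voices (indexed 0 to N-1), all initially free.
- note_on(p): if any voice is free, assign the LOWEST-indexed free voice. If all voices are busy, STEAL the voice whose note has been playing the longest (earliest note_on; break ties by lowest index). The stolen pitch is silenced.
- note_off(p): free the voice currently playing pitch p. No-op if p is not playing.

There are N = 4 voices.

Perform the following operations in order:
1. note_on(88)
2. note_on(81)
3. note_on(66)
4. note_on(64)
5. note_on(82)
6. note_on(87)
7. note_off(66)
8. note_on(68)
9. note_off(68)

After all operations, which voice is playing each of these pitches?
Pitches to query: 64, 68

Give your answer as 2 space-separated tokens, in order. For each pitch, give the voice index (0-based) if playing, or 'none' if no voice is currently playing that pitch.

Op 1: note_on(88): voice 0 is free -> assigned | voices=[88 - - -]
Op 2: note_on(81): voice 1 is free -> assigned | voices=[88 81 - -]
Op 3: note_on(66): voice 2 is free -> assigned | voices=[88 81 66 -]
Op 4: note_on(64): voice 3 is free -> assigned | voices=[88 81 66 64]
Op 5: note_on(82): all voices busy, STEAL voice 0 (pitch 88, oldest) -> assign | voices=[82 81 66 64]
Op 6: note_on(87): all voices busy, STEAL voice 1 (pitch 81, oldest) -> assign | voices=[82 87 66 64]
Op 7: note_off(66): free voice 2 | voices=[82 87 - 64]
Op 8: note_on(68): voice 2 is free -> assigned | voices=[82 87 68 64]
Op 9: note_off(68): free voice 2 | voices=[82 87 - 64]

Answer: 3 none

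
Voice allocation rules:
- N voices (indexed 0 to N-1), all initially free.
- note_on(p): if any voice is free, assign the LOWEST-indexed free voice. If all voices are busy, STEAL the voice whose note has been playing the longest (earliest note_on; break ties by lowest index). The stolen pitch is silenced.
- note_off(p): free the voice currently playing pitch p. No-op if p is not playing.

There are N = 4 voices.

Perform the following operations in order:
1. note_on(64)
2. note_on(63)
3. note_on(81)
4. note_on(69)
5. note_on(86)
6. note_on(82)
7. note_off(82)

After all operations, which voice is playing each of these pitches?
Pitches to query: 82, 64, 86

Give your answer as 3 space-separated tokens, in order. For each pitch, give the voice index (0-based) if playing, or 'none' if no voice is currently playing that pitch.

Answer: none none 0

Derivation:
Op 1: note_on(64): voice 0 is free -> assigned | voices=[64 - - -]
Op 2: note_on(63): voice 1 is free -> assigned | voices=[64 63 - -]
Op 3: note_on(81): voice 2 is free -> assigned | voices=[64 63 81 -]
Op 4: note_on(69): voice 3 is free -> assigned | voices=[64 63 81 69]
Op 5: note_on(86): all voices busy, STEAL voice 0 (pitch 64, oldest) -> assign | voices=[86 63 81 69]
Op 6: note_on(82): all voices busy, STEAL voice 1 (pitch 63, oldest) -> assign | voices=[86 82 81 69]
Op 7: note_off(82): free voice 1 | voices=[86 - 81 69]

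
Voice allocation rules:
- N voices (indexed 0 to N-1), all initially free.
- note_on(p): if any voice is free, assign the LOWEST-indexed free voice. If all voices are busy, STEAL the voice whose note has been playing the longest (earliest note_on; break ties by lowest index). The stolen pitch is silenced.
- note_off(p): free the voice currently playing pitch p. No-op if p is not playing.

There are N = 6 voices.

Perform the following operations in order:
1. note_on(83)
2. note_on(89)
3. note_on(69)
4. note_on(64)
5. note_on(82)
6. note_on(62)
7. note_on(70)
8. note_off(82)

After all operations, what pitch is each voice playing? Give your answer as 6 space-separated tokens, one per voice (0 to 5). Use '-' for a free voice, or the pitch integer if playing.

Op 1: note_on(83): voice 0 is free -> assigned | voices=[83 - - - - -]
Op 2: note_on(89): voice 1 is free -> assigned | voices=[83 89 - - - -]
Op 3: note_on(69): voice 2 is free -> assigned | voices=[83 89 69 - - -]
Op 4: note_on(64): voice 3 is free -> assigned | voices=[83 89 69 64 - -]
Op 5: note_on(82): voice 4 is free -> assigned | voices=[83 89 69 64 82 -]
Op 6: note_on(62): voice 5 is free -> assigned | voices=[83 89 69 64 82 62]
Op 7: note_on(70): all voices busy, STEAL voice 0 (pitch 83, oldest) -> assign | voices=[70 89 69 64 82 62]
Op 8: note_off(82): free voice 4 | voices=[70 89 69 64 - 62]

Answer: 70 89 69 64 - 62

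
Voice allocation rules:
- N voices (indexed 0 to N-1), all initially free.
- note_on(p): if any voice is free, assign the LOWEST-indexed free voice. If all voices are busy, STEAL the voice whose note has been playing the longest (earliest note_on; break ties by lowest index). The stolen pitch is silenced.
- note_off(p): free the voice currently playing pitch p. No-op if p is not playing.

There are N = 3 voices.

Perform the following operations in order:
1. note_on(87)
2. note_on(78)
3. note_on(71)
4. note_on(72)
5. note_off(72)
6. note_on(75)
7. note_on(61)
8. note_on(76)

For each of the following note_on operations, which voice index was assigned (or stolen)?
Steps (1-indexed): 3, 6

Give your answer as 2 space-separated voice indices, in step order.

Op 1: note_on(87): voice 0 is free -> assigned | voices=[87 - -]
Op 2: note_on(78): voice 1 is free -> assigned | voices=[87 78 -]
Op 3: note_on(71): voice 2 is free -> assigned | voices=[87 78 71]
Op 4: note_on(72): all voices busy, STEAL voice 0 (pitch 87, oldest) -> assign | voices=[72 78 71]
Op 5: note_off(72): free voice 0 | voices=[- 78 71]
Op 6: note_on(75): voice 0 is free -> assigned | voices=[75 78 71]
Op 7: note_on(61): all voices busy, STEAL voice 1 (pitch 78, oldest) -> assign | voices=[75 61 71]
Op 8: note_on(76): all voices busy, STEAL voice 2 (pitch 71, oldest) -> assign | voices=[75 61 76]

Answer: 2 0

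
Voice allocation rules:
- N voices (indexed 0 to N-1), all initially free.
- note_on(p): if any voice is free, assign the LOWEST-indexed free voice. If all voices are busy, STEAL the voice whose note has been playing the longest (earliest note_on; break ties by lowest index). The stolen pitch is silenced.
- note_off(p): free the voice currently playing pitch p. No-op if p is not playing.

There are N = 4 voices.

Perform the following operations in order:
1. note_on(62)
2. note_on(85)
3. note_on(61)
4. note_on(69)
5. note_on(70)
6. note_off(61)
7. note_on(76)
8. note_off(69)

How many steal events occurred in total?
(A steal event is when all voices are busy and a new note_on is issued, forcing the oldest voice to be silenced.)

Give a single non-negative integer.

Op 1: note_on(62): voice 0 is free -> assigned | voices=[62 - - -]
Op 2: note_on(85): voice 1 is free -> assigned | voices=[62 85 - -]
Op 3: note_on(61): voice 2 is free -> assigned | voices=[62 85 61 -]
Op 4: note_on(69): voice 3 is free -> assigned | voices=[62 85 61 69]
Op 5: note_on(70): all voices busy, STEAL voice 0 (pitch 62, oldest) -> assign | voices=[70 85 61 69]
Op 6: note_off(61): free voice 2 | voices=[70 85 - 69]
Op 7: note_on(76): voice 2 is free -> assigned | voices=[70 85 76 69]
Op 8: note_off(69): free voice 3 | voices=[70 85 76 -]

Answer: 1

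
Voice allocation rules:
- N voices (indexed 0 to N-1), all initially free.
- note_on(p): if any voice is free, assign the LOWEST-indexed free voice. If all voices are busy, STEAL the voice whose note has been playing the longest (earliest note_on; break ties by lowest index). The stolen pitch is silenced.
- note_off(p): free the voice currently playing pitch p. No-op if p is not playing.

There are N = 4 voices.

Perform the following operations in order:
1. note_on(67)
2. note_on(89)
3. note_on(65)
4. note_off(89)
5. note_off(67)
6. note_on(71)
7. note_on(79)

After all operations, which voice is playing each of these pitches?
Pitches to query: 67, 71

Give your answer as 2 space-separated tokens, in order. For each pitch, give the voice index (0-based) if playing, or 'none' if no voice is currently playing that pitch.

Answer: none 0

Derivation:
Op 1: note_on(67): voice 0 is free -> assigned | voices=[67 - - -]
Op 2: note_on(89): voice 1 is free -> assigned | voices=[67 89 - -]
Op 3: note_on(65): voice 2 is free -> assigned | voices=[67 89 65 -]
Op 4: note_off(89): free voice 1 | voices=[67 - 65 -]
Op 5: note_off(67): free voice 0 | voices=[- - 65 -]
Op 6: note_on(71): voice 0 is free -> assigned | voices=[71 - 65 -]
Op 7: note_on(79): voice 1 is free -> assigned | voices=[71 79 65 -]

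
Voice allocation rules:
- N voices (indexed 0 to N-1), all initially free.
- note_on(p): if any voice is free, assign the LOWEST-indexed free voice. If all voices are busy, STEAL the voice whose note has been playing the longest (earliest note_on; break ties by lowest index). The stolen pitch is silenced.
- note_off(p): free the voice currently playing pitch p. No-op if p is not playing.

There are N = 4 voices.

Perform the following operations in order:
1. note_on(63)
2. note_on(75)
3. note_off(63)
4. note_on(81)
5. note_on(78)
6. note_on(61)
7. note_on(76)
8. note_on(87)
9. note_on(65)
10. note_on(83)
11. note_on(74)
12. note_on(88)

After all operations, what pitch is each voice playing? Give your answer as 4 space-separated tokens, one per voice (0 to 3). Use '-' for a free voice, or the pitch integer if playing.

Answer: 88 74 65 83

Derivation:
Op 1: note_on(63): voice 0 is free -> assigned | voices=[63 - - -]
Op 2: note_on(75): voice 1 is free -> assigned | voices=[63 75 - -]
Op 3: note_off(63): free voice 0 | voices=[- 75 - -]
Op 4: note_on(81): voice 0 is free -> assigned | voices=[81 75 - -]
Op 5: note_on(78): voice 2 is free -> assigned | voices=[81 75 78 -]
Op 6: note_on(61): voice 3 is free -> assigned | voices=[81 75 78 61]
Op 7: note_on(76): all voices busy, STEAL voice 1 (pitch 75, oldest) -> assign | voices=[81 76 78 61]
Op 8: note_on(87): all voices busy, STEAL voice 0 (pitch 81, oldest) -> assign | voices=[87 76 78 61]
Op 9: note_on(65): all voices busy, STEAL voice 2 (pitch 78, oldest) -> assign | voices=[87 76 65 61]
Op 10: note_on(83): all voices busy, STEAL voice 3 (pitch 61, oldest) -> assign | voices=[87 76 65 83]
Op 11: note_on(74): all voices busy, STEAL voice 1 (pitch 76, oldest) -> assign | voices=[87 74 65 83]
Op 12: note_on(88): all voices busy, STEAL voice 0 (pitch 87, oldest) -> assign | voices=[88 74 65 83]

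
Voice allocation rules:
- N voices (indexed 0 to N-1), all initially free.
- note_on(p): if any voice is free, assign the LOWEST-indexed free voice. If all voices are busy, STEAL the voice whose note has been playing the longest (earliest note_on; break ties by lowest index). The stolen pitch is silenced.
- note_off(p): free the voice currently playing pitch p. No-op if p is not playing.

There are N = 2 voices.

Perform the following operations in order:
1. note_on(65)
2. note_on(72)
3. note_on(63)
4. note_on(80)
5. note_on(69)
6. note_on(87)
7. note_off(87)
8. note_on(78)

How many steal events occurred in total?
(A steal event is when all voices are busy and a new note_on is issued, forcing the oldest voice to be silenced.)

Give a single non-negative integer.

Answer: 4

Derivation:
Op 1: note_on(65): voice 0 is free -> assigned | voices=[65 -]
Op 2: note_on(72): voice 1 is free -> assigned | voices=[65 72]
Op 3: note_on(63): all voices busy, STEAL voice 0 (pitch 65, oldest) -> assign | voices=[63 72]
Op 4: note_on(80): all voices busy, STEAL voice 1 (pitch 72, oldest) -> assign | voices=[63 80]
Op 5: note_on(69): all voices busy, STEAL voice 0 (pitch 63, oldest) -> assign | voices=[69 80]
Op 6: note_on(87): all voices busy, STEAL voice 1 (pitch 80, oldest) -> assign | voices=[69 87]
Op 7: note_off(87): free voice 1 | voices=[69 -]
Op 8: note_on(78): voice 1 is free -> assigned | voices=[69 78]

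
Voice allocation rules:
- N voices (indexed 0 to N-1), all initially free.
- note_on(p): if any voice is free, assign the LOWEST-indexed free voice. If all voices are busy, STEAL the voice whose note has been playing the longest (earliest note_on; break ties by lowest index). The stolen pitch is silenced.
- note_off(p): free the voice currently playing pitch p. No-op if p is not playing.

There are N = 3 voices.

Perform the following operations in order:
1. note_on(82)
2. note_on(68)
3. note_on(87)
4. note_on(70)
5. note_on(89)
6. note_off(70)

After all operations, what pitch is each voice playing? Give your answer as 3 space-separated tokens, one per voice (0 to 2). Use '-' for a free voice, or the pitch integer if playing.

Answer: - 89 87

Derivation:
Op 1: note_on(82): voice 0 is free -> assigned | voices=[82 - -]
Op 2: note_on(68): voice 1 is free -> assigned | voices=[82 68 -]
Op 3: note_on(87): voice 2 is free -> assigned | voices=[82 68 87]
Op 4: note_on(70): all voices busy, STEAL voice 0 (pitch 82, oldest) -> assign | voices=[70 68 87]
Op 5: note_on(89): all voices busy, STEAL voice 1 (pitch 68, oldest) -> assign | voices=[70 89 87]
Op 6: note_off(70): free voice 0 | voices=[- 89 87]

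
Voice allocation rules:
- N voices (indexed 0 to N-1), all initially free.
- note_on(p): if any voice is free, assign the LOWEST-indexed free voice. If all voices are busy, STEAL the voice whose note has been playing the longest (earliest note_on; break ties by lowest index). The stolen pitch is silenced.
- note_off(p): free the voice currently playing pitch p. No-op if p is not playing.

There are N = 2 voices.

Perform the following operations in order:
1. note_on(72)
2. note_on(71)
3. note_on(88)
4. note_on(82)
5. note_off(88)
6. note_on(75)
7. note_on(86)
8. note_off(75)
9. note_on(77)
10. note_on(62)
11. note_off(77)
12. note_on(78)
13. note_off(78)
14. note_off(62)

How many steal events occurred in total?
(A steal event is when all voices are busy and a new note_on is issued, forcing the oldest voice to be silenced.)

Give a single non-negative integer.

Op 1: note_on(72): voice 0 is free -> assigned | voices=[72 -]
Op 2: note_on(71): voice 1 is free -> assigned | voices=[72 71]
Op 3: note_on(88): all voices busy, STEAL voice 0 (pitch 72, oldest) -> assign | voices=[88 71]
Op 4: note_on(82): all voices busy, STEAL voice 1 (pitch 71, oldest) -> assign | voices=[88 82]
Op 5: note_off(88): free voice 0 | voices=[- 82]
Op 6: note_on(75): voice 0 is free -> assigned | voices=[75 82]
Op 7: note_on(86): all voices busy, STEAL voice 1 (pitch 82, oldest) -> assign | voices=[75 86]
Op 8: note_off(75): free voice 0 | voices=[- 86]
Op 9: note_on(77): voice 0 is free -> assigned | voices=[77 86]
Op 10: note_on(62): all voices busy, STEAL voice 1 (pitch 86, oldest) -> assign | voices=[77 62]
Op 11: note_off(77): free voice 0 | voices=[- 62]
Op 12: note_on(78): voice 0 is free -> assigned | voices=[78 62]
Op 13: note_off(78): free voice 0 | voices=[- 62]
Op 14: note_off(62): free voice 1 | voices=[- -]

Answer: 4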